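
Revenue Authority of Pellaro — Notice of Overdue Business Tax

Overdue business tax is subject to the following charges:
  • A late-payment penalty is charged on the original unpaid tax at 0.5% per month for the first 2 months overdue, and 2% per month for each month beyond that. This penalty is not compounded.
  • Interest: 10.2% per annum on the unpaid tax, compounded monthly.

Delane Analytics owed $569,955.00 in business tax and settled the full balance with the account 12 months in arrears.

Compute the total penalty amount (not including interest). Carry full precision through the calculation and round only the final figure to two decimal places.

Penalty, months 1–2: 2 × 0.5% × $569,955.00 = $5,699.55
Penalty, months 3–12: 10 × 2% × $569,955.00 = $113,991.00
Total penalty = $5,699.55 + $113,991.00 = $119,690.55

$119,690.55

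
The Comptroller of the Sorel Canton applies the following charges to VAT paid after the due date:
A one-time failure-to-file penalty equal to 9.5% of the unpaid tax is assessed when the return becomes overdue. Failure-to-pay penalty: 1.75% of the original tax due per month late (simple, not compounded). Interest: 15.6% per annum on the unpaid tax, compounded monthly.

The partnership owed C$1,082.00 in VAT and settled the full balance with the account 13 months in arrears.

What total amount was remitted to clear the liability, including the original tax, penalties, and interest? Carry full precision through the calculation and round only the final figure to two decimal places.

C$1,628.77

Failure-to-file penalty: 9.5% × C$1,082.00 = C$102.79
Failure-to-pay penalty: 13 × 1.75% × C$1,082.00 = C$246.16…
Interest (15.6%/yr ÷ 12 = 1.3%/month): C$1,082.00 × ((1 + 0.013)^13 − 1) = C$197.8234…
Total = C$1,082.00 + C$348.9450 + C$197.8234… = C$1,628.77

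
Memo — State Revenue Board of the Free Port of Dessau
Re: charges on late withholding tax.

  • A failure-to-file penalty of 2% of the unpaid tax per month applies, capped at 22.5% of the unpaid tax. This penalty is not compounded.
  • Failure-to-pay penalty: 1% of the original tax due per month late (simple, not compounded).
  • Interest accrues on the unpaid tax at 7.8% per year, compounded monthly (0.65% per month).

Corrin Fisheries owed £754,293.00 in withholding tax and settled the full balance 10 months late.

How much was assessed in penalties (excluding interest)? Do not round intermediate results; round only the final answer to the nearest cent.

Failure-to-file: 10 × 2% × £754,293.00 = £150,858.60 (under the 22.5% cap)
Failure-to-pay penalty: 10 × 1% × £754,293.00 = £75,429.30
Total penalty = £150,858.60 + £75,429.30 = £226,287.90

£226,287.90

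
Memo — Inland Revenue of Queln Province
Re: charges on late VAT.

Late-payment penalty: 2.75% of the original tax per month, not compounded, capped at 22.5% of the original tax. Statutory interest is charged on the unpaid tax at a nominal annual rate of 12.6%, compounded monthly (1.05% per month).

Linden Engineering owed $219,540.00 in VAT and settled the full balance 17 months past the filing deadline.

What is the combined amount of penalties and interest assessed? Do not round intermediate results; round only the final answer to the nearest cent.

Penalty (uncapped): 17 × 2.75% × $219,540.00 = $102,634.95; cap = 22.5% × $219,540.00 = $49,396.50 → penalty = $49,396.50
Interest: $219,540.00 × ((1 + 0.0105)^17 − 1) = $219,540.00 × 0.1943109… = $42,659.0195…
Penalties + interest = $49,396.5000 + $42,659.0195… = $92,055.52

$92,055.52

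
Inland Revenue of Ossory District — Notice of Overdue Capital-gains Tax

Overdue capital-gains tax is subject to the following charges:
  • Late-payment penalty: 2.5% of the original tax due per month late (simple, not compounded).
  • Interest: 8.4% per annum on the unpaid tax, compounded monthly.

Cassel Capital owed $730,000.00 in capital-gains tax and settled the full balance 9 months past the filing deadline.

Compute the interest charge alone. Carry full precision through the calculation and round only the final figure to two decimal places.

$47,298.98

Interest (8.4%/yr ÷ 12 = 0.7%/month): $730,000.00 × ((1 + 0.007)^9 − 1) = $47,298.9752…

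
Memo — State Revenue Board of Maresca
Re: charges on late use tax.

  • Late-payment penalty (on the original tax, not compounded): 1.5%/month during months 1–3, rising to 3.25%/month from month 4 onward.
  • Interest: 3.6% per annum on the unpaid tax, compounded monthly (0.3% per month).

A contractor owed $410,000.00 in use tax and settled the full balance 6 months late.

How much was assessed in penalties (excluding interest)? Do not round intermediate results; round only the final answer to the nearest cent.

$58,425.00

Penalty, months 1–3: 3 × 1.5% × $410,000.00 = $18,450.00
Penalty, months 4–6: 3 × 3.25% × $410,000.00 = $39,975.00
Total penalty = $18,450.00 + $39,975.00 = $58,425.00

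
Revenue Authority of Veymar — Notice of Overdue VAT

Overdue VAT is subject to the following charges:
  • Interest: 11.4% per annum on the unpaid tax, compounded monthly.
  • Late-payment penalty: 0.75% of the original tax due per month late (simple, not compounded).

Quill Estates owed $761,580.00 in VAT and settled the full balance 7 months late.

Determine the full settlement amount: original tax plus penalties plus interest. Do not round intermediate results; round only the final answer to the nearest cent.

$853,674.48

Late-payment penalty = 0.75% × $761,580.00 × 7 mo = $39,982.95
Interest (11.4%/yr ÷ 12 = 0.95%/month): $761,580.00 × ((1 + 0.0095)^7 − 1) = $52,111.5264…
Total = $761,580.00 + $39,982.9500 + $52,111.5264… = $853,674.48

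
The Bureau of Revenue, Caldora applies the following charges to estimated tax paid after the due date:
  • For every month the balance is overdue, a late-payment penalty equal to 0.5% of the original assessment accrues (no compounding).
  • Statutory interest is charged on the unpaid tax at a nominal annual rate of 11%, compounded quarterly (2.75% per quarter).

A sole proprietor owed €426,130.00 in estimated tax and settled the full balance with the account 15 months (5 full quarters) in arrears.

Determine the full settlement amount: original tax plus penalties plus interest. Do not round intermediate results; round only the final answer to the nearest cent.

Late-payment penalty: 15 × 0.5% × €426,130.00 = €31,959.75
Interest: €426,130.00 × ((1 + 0.0275)^5 − 1) = €426,130.00 × 0.1452733… = €61,905.3301…
Total = €426,130.00 + €31,959.7500 + €61,905.3301… = €519,995.08

€519,995.08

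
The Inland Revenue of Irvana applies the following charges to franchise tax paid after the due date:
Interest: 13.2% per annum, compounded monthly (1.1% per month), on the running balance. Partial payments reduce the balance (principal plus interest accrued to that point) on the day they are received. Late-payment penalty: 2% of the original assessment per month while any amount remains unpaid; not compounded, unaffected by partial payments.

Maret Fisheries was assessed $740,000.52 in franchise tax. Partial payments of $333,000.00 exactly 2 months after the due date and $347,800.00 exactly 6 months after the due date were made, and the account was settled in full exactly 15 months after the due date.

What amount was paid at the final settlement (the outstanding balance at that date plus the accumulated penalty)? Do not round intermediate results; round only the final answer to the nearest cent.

$326,286.85

Balance at month 2: $740,000.5200 × (1 + 0.011)^2 = $756,370.0715…
After $333,000.00 payment: $756,370.0715… − $333,000.00 = $423,370.0715…
Balance at month 6: $423,370.0715… × (1 + 0.011)^4 = $442,307.9815…
After $347,800.00 payment: $442,307.9815… − $347,800.00 = $94,507.9815…
Balance at month 15: $94,507.9815… × (1 + 0.011)^9 = $104,286.6911…
Penalty: 15 × 2% × $740,000.52 = $222,000.16…
Final settlement = outstanding balance + penalty = $104,286.6911… + $222,000.16… = $326,286.85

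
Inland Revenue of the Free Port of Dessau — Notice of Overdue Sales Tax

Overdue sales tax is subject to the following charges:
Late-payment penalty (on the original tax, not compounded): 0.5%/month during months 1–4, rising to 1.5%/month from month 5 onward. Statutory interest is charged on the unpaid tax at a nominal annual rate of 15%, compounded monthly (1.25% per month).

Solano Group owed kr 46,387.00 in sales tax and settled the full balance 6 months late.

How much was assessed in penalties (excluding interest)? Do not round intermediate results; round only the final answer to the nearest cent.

Penalty, months 1–4: 4 × 0.5% × kr 46,387.00 = kr 927.74
Penalty, months 5–6: 2 × 1.5% × kr 46,387.00 = kr 1,391.61
Total penalty = kr 927.74 + kr 1,391.61 = kr 2,319.35

kr 2,319.35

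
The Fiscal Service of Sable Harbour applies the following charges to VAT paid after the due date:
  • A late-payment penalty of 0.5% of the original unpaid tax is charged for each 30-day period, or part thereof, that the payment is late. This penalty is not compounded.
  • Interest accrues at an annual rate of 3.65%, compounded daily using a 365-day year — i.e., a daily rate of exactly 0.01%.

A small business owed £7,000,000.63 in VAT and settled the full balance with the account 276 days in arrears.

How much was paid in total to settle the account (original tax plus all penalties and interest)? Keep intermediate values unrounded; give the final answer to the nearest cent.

£7,545,881.61

Penalty periods: ⌈276/30⌉ = 10; penalty = 10 × 0.5% × £7,000,000.63 = £350,000.03…
Interest: £7,000,000.63 × ((1 + 0.0001)^276 − 1) = £7,000,000.63 × 0.02798299… = £195,880.9468…
Total = £7,000,000.63 + £350,000.0315 + £195,880.9468… = £7,545,881.61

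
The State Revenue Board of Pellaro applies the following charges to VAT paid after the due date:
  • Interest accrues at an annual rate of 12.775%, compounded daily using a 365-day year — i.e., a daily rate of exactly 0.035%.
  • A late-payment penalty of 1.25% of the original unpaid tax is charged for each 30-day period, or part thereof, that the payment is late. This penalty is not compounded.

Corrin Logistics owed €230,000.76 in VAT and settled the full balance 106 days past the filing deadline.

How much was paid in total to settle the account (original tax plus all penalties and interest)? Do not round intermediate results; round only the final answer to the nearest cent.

Penalty periods: ⌈106/30⌉ = 4; penalty = 4 × 1.25% × €230,000.76 = €11,500.04…
Interest: €230,000.76 × ((1 + 0.00035)^106 − 1) = €230,000.76 × 0.03779006… = €8,691.7423…
Total = €230,000.76 + €11,500.0380 + €8,691.7423… = €250,192.54

€250,192.54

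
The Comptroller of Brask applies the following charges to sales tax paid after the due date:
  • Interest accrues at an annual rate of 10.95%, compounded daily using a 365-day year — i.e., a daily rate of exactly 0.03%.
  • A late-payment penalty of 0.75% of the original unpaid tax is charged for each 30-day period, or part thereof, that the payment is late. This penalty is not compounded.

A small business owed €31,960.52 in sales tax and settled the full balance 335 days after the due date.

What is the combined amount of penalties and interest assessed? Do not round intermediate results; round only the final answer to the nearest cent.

Penalty periods: ⌈335/30⌉ = 12; penalty = 12 × 0.75% × €31,960.52 = €2,876.45…
Interest: €31,960.52 × ((1 + 0.0003)^335 − 1) = €31,960.52 × 0.10570698… = €3,378.4499…
Penalties + interest = €2,876.4468 + €3,378.4499… = €6,254.90

€6,254.90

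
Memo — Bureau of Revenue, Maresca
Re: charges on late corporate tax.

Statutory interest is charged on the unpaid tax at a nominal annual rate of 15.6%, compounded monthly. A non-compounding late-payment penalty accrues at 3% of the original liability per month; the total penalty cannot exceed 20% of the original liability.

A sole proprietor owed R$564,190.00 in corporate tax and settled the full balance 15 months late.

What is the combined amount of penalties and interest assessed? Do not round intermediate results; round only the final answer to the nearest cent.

R$233,453.22

Penalty (uncapped): 15 × 3% × R$564,190.00 = R$253,885.50; cap = 20% × R$564,190.00 = R$112,838.00 → penalty = R$112,838.00
Interest (15.6%/yr ÷ 12 = 1.3%/month): R$564,190.00 × ((1 + 0.013)^15 − 1) = R$120,615.2239…
Penalties + interest = R$112,838.0000 + R$120,615.2239… = R$233,453.22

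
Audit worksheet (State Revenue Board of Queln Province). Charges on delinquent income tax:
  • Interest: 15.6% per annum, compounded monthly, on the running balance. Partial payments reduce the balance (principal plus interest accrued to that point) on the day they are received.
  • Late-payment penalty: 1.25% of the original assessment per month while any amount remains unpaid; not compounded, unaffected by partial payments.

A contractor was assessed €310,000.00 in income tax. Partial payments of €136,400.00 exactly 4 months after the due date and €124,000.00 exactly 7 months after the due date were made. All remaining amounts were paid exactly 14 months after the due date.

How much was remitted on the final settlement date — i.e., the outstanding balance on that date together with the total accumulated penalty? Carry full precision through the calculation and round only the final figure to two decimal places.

Monthly rate = 15.6% ÷ 12 = 1.3%
Balance at month 4: €310,000.0000 × (1 + 0.013)^4 = €326,437.0731…
After €136,400.00 payment: €326,437.0731… − €136,400.00 = €190,037.0731…
Balance at month 7: €190,037.0731… × (1 + 0.013)^3 = €197,545.2853…
After €124,000.00 payment: €197,545.2853… − €124,000.00 = €73,545.2853…
Balance at month 14: €73,545.2853… × (1 + 0.013)^7 = €80,504.6478…
Penalty: 14 × 1.25% × €310,000.00 = €54,250.00
Final settlement = outstanding balance + penalty = €80,504.6478… + €54,250.00 = €134,754.65

€134,754.65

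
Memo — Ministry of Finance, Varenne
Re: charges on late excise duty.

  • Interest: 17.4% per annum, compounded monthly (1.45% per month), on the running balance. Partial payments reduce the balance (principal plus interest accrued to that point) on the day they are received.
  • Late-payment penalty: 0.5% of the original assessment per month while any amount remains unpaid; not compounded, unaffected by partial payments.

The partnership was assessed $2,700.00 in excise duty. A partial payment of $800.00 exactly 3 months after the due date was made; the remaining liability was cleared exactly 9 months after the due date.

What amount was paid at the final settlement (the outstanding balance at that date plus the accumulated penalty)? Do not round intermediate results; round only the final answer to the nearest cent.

$2,322.82

Balance at month 3: $2,700.0000 × (1 + 0.0145)^3 = $2,819.1613…
After $800.00 payment: $2,819.1613… − $800.00 = $2,019.1613…
Balance at month 9: $2,019.1613… × (1 + 0.0145)^6 = $2,201.3207…
Penalty: 9 × 0.5% × $2,700.00 = $121.50
Final settlement = outstanding balance + penalty = $2,201.3207… + $121.50 = $2,322.82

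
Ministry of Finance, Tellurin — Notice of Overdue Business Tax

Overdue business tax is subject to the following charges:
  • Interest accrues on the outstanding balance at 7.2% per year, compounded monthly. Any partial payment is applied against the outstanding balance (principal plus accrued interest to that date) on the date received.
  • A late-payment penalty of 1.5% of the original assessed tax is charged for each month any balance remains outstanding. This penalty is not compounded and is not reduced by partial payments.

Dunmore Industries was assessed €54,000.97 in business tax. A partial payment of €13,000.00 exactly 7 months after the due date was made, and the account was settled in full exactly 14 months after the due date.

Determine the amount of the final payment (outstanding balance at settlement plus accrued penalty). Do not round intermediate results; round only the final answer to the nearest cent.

€56,502.55

Monthly rate = 7.2% ÷ 12 = 0.6%
Balance at month 7: €54,000.9700 × (1 + 0.006)^7 = €56,310.2462…
After €13,000.00 payment: €56,310.2462… − €13,000.00 = €43,310.2462…
Balance at month 14: €43,310.2462… × (1 + 0.006)^7 = €45,162.3485…
Penalty: 14 × 1.5% × €54,000.97 = €11,340.20…
Final settlement = outstanding balance + penalty = €45,162.3485… + €11,340.20… = €56,502.55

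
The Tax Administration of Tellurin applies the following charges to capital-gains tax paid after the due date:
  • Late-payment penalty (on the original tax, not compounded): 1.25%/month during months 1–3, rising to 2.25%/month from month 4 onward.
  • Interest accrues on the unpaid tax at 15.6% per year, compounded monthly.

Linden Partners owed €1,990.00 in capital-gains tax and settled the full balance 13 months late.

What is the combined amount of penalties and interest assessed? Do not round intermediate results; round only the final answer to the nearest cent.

Penalty, months 1–3: 3 × 1.25% × €1,990.00 = €74.63…
Penalty, months 4–13: 10 × 2.25% × €1,990.00 = €447.75
Interest (15.6%/yr ÷ 12 = 1.3%/month): €1,990.00 × ((1 + 0.013)^13 − 1) = €363.8342…
Penalties + interest = €522.3750 + €363.8342… = €886.21

€886.21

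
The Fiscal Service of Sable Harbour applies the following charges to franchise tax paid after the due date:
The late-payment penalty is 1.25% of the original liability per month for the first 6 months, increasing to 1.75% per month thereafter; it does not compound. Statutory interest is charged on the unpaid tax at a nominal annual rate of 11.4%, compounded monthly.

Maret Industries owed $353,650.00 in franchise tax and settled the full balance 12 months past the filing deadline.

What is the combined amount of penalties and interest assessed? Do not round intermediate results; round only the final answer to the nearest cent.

$106,147.77

Penalty, months 1–6: 6 × 1.25% × $353,650.00 = $26,523.75
Penalty, months 7–12: 6 × 1.75% × $353,650.00 = $37,133.25
Interest (11.4%/yr ÷ 12 = 0.95%/month): $353,650.00 × ((1 + 0.0095)^12 − 1) = $42,490.7703…
Penalties + interest = $63,657.0000 + $42,490.7703… = $106,147.77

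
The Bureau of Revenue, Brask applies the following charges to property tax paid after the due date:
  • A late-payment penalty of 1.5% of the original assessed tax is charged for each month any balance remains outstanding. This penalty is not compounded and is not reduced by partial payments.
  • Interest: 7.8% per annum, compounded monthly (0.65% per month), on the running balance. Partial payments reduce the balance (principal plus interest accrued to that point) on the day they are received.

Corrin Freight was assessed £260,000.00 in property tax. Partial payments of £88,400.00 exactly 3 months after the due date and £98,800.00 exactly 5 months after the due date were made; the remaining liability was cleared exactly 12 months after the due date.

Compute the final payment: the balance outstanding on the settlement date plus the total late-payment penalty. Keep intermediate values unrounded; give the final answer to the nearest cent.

Balance at month 3: £260,000.0000 × (1 + 0.0065)^3 = £265,103.0264…
After £88,400.00 payment: £265,103.0264… − £88,400.00 = £176,703.0264…
Balance at month 5: £176,703.0264… × (1 + 0.0065)^2 = £179,007.6314…
After £98,800.00 payment: £179,007.6314… − £98,800.00 = £80,207.6314…
Balance at month 12: £80,207.6314… × (1 + 0.0065)^7 = £83,929.0189…
Penalty: 12 × 1.5% × £260,000.00 = £46,800.00
Final settlement = outstanding balance + penalty = £83,929.0189… + £46,800.00 = £130,729.02

£130,729.02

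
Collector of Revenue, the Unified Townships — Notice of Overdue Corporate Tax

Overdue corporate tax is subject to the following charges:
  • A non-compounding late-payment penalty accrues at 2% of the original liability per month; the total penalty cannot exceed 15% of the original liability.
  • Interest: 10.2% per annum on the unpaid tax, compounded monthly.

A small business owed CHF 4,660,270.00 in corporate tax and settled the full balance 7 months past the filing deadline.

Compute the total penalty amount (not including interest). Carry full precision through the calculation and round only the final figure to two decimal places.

CHF 652,437.80

Penalty: 7 × 2% × CHF 4,660,270.00 = CHF 652,437.80 (below the 15% cap of CHF 699,040.50)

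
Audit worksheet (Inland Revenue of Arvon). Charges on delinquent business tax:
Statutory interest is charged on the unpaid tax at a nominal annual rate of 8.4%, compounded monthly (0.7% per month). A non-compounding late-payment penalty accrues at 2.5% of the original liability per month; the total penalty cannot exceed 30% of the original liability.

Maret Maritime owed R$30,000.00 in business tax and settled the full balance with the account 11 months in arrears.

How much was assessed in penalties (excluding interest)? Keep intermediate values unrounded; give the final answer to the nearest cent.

R$8,250.00

Penalty: 11 × 2.5% × R$30,000.00 = R$8,250.00 (below the 30% cap of R$9,000.00)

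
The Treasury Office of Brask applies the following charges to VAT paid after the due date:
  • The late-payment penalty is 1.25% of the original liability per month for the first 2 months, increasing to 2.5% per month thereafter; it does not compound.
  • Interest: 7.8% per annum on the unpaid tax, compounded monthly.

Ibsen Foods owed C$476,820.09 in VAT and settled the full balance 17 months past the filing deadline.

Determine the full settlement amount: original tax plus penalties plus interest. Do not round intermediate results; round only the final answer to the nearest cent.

C$723,067.66

Penalty, months 1–2: 2 × 1.25% × C$476,820.09 = C$11,920.50…
Penalty, months 3–17: 15 × 2.5% × C$476,820.09 = C$178,807.53…
Interest (7.8%/yr ÷ 12 = 0.65%/month): C$476,820.09 × ((1 + 0.0065)^17 − 1) = C$55,519.5324…
Total = C$476,820.09 + C$190,728.0360 + C$55,519.5324… = C$723,067.66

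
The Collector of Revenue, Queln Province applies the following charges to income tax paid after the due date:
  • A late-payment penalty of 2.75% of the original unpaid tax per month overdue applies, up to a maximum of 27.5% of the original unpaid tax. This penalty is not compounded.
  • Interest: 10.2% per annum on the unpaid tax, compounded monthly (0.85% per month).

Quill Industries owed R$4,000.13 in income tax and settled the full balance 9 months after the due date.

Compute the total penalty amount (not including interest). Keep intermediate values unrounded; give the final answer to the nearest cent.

R$990.03

Penalty: 9 × 2.75% × R$4,000.13 = R$990.03… (below the 27.5% cap of R$1,100.04…)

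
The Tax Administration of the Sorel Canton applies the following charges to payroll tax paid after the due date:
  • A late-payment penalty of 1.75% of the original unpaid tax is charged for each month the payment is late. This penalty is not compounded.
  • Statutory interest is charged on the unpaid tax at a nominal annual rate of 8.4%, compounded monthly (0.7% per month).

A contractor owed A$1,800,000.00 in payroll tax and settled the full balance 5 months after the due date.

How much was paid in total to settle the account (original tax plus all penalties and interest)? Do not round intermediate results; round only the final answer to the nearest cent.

A$2,021,388.20

Late-payment penalty: 5 × 1.75% × A$1,800,000.00 = A$157,500.00
Interest: A$1,800,000.00 × ((1 + 0.007)^5 − 1) = A$1,800,000.00 × 0.0354934… = A$63,888.1956…
Total = A$1,800,000.00 + A$157,500.0000 + A$63,888.1956… = A$2,021,388.20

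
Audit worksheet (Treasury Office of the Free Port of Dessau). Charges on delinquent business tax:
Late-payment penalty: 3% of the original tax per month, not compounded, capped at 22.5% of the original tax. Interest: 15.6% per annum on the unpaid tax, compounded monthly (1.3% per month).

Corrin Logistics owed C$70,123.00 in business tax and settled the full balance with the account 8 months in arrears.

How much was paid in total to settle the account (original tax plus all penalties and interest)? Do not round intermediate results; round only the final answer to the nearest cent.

C$93,534.06

Penalty (uncapped): 8 × 3% × C$70,123.00 = C$16,829.52; cap = 22.5% × C$70,123.00 = C$15,777.68… → penalty = C$15,777.68…
Interest: C$70,123.00 × ((1 + 0.013)^8 − 1) = C$70,123.00 × 0.1088571… = C$7,633.3831…
Total = C$70,123.00 + C$15,777.6750 + C$7,633.3831… = C$93,534.06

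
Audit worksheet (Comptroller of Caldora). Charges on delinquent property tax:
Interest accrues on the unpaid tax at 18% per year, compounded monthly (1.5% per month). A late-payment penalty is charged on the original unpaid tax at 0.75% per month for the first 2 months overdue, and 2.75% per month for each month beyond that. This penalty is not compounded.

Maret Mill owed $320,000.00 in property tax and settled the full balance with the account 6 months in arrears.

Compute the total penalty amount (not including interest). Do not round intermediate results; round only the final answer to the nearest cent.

Penalty, months 1–2: 2 × 0.75% × $320,000.00 = $4,800.00
Penalty, months 3–6: 4 × 2.75% × $320,000.00 = $35,200.00
Total penalty = $4,800.00 + $35,200.00 = $40,000.00

$40,000.00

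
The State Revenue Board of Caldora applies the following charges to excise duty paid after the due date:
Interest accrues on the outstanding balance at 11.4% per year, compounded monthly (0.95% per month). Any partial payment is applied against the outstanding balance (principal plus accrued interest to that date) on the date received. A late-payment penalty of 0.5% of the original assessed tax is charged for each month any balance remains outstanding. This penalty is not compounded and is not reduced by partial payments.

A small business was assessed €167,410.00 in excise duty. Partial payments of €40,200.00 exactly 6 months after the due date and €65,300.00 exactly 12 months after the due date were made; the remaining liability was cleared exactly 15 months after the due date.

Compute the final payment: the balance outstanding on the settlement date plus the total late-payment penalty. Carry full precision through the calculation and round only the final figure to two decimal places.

Balance at month 6: €167,410.0000 × (1 + 0.0095)^6 = €177,181.8925…
After €40,200.00 payment: €177,181.8925… − €40,200.00 = €136,981.8925…
Balance at month 12: €136,981.8925… × (1 + 0.0095)^6 = €144,977.6653…
After €65,300.00 payment: €144,977.6653… − €65,300.00 = €79,677.6653…
Balance at month 15: €79,677.6653… × (1 + 0.0095)^3 = €81,970.1198…
Penalty: 15 × 0.5% × €167,410.00 = €12,555.75
Final settlement = outstanding balance + penalty = €81,970.1198… + €12,555.75 = €94,525.87

€94,525.87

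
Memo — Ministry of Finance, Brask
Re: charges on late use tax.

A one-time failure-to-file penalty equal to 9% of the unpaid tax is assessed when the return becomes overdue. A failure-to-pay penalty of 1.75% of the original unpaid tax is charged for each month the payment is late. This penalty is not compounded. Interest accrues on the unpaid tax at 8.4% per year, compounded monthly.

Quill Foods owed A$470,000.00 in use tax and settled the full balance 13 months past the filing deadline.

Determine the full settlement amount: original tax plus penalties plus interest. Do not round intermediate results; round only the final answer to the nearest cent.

Failure-to-file penalty: 9% × A$470,000.00 = A$42,300.00
Failure-to-pay penalty = 1.75% × A$470,000.00 × 13 mo = A$106,925.00
Interest (8.4%/yr ÷ 12 = 0.7%/month): A$470,000.00 × ((1 + 0.007)^13 − 1) = A$44,613.2632…
Total = A$470,000.00 + A$149,225.0000 + A$44,613.2632… = A$663,838.26

A$663,838.26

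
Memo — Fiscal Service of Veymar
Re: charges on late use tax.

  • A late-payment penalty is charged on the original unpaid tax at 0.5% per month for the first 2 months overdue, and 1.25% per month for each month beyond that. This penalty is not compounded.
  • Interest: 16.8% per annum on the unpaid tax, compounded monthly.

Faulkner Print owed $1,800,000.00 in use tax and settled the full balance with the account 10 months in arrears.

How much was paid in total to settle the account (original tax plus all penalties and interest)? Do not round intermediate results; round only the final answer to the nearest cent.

$2,266,483.47

Penalty, months 1–2: 2 × 0.5% × $1,800,000.00 = $18,000.00
Penalty, months 3–10: 8 × 1.25% × $1,800,000.00 = $180,000.00
Interest (16.8%/yr ÷ 12 = 1.4%/month): $1,800,000.00 × ((1 + 0.014)^10 − 1) = $268,483.4721…
Total = $1,800,000.00 + $198,000.0000 + $268,483.4721… = $2,266,483.47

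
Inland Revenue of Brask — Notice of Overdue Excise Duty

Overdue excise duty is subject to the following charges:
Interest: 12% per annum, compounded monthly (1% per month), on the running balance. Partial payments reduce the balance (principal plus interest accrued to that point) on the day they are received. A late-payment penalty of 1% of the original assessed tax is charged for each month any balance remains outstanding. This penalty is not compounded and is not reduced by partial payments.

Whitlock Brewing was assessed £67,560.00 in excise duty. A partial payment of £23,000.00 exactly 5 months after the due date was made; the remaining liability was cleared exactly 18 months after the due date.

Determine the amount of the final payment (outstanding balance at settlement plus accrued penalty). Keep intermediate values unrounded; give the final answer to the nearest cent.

£66,796.38

Balance at month 5: £67,560.0000 × (1 + 0.01)^5 = £71,006.2390…
After £23,000.00 payment: £71,006.2390… − £23,000.00 = £48,006.2390…
Balance at month 18: £48,006.2390… × (1 + 0.01)^13 = £54,635.5780…
Penalty: 18 × 1% × £67,560.00 = £12,160.80
Final settlement = outstanding balance + penalty = £54,635.5780… + £12,160.80 = £66,796.38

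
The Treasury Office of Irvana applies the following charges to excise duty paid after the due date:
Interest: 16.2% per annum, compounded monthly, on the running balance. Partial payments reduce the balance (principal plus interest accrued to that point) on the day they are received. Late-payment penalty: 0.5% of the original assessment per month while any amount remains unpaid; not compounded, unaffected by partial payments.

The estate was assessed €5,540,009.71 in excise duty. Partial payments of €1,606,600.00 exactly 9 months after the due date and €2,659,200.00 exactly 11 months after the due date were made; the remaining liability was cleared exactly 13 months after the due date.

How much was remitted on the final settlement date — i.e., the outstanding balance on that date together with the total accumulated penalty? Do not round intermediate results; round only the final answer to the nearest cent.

Monthly rate = 16.2% ÷ 12 = 1.35%
Balance at month 9: €5,540,009.7100 × (1 + 0.0135)^9 = €6,250,637.3569…
After €1,606,600.00 payment: €6,250,637.3569… − €1,606,600.00 = €4,644,037.3569…
Balance at month 11: €4,644,037.3569… × (1 + 0.0135)^2 = €4,770,272.7414…
After €2,659,200.00 payment: €4,770,272.7414… − €2,659,200.00 = €2,111,072.7414…
Balance at month 13: €2,111,072.7414… × (1 + 0.0135)^2 = €2,168,456.4484…
Penalty: 13 × 0.5% × €5,540,009.71 = €360,100.63…
Final settlement = outstanding balance + penalty = €2,168,456.4484… + €360,100.63… = €2,528,557.08

€2,528,557.08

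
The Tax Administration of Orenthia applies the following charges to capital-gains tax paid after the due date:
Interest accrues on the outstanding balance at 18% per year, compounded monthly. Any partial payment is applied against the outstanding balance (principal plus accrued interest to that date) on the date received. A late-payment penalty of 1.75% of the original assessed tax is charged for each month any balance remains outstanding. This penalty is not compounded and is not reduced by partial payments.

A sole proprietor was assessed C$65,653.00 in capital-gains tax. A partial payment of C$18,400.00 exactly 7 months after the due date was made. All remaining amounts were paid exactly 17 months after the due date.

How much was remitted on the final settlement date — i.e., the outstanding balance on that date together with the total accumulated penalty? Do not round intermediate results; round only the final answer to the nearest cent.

C$82,740.22

Monthly rate = 18% ÷ 12 = 1.5%
Balance at month 7: C$65,653.0000 × (1 + 0.015)^7 = C$72,864.6481…
After C$18,400.00 payment: C$72,864.6481… − C$18,400.00 = C$54,464.6481…
Balance at month 17: C$54,464.6481… × (1 + 0.015)^10 = C$63,208.4476…
Penalty: 17 × 1.75% × C$65,653.00 = C$19,531.77…
Final settlement = outstanding balance + penalty = C$63,208.4476… + C$19,531.77… = C$82,740.22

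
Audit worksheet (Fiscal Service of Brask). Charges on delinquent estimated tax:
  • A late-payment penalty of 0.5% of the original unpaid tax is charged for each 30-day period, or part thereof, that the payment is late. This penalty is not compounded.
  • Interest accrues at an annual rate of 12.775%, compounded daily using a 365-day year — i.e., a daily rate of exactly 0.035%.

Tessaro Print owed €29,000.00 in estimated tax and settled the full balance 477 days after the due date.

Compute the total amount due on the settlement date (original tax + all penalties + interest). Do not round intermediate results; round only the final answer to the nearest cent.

Penalty periods: ⌈477/30⌉ = 16; penalty = 16 × 0.5% × €29,000.00 = €2,320.00
Interest: €29,000.00 × ((1 + 0.00035)^477 − 1) = €29,000.00 × 0.18166066… = €5,268.1592…
Total = €29,000.00 + €2,320.0000 + €5,268.1592… = €36,588.16

€36,588.16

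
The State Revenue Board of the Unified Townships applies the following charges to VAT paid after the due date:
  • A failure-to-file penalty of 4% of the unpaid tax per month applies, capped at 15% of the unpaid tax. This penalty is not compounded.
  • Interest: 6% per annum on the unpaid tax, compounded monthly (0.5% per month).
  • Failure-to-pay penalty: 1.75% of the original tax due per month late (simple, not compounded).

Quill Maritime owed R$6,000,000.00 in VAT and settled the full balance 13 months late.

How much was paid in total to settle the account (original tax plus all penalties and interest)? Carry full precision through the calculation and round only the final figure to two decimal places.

R$8,666,917.21

Failure-to-file: 13 × 4% × R$6,000,000.00 = R$3,120,000.00, capped at 15% × R$6,000,000.00 = R$900,000.00
Failure-to-pay penalty: 13 × 1.75% × R$6,000,000.00 = R$1,365,000.00
Interest: R$6,000,000.00 × ((1 + 0.005)^13 − 1) = R$6,000,000.00 × 0.0669862… = R$401,917.2055…
Total = R$6,000,000.00 + R$2,265,000.0000 + R$401,917.2055… = R$8,666,917.21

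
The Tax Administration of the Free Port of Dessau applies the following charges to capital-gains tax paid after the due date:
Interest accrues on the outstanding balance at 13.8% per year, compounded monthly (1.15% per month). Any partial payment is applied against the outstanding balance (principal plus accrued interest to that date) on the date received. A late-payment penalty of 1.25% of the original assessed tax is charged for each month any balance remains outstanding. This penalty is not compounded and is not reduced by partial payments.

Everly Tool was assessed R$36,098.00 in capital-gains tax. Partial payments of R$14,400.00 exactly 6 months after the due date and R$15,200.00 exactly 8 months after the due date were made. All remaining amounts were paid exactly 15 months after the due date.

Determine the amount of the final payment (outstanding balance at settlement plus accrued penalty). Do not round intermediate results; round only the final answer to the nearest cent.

Balance at month 6: R$36,098.0000 × (1 + 0.0115)^6 = R$38,661.4789…
After R$14,400.00 payment: R$38,661.4789… − R$14,400.00 = R$24,261.4789…
Balance at month 8: R$24,261.4789… × (1 + 0.0115)^2 = R$24,822.7015…
After R$15,200.00 payment: R$24,822.7015… − R$15,200.00 = R$9,622.7015…
Balance at month 15: R$9,622.7015… × (1 + 0.0115)^7 = R$10,424.5718…
Penalty: 15 × 1.25% × R$36,098.00 = R$6,768.38…
Final settlement = outstanding balance + penalty = R$10,424.5718… + R$6,768.38… = R$17,192.95

R$17,192.95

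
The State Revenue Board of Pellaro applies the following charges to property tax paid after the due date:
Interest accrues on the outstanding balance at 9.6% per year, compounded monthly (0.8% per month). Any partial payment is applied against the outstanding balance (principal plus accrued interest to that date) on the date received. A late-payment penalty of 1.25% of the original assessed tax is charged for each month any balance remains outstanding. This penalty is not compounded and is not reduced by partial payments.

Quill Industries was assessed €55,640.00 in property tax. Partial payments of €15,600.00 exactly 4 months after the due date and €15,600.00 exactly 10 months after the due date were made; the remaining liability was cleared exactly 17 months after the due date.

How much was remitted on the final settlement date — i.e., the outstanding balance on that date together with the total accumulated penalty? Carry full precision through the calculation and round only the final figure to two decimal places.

Balance at month 4: €55,640.0000 × (1 + 0.008)^4 = €57,441.9599…
After €15,600.00 payment: €57,441.9599… − €15,600.00 = €41,841.9599…
Balance at month 10: €41,841.9599… × (1 + 0.008)^6 = €43,890.9733…
After €15,600.00 payment: €43,890.9733… − €15,600.00 = €28,290.9733…
Balance at month 17: €28,290.9733… × (1 + 0.008)^7 = €29,913.8020…
Penalty: 17 × 1.25% × €55,640.00 = €11,823.50
Final settlement = outstanding balance + penalty = €29,913.8020… + €11,823.50 = €41,737.30

€41,737.30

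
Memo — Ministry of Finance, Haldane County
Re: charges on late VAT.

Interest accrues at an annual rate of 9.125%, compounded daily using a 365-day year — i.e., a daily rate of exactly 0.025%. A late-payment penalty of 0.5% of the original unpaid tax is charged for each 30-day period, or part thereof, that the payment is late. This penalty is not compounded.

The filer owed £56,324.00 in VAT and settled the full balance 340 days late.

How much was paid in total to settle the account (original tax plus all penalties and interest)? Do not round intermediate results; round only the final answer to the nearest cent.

£64,699.69

Penalty periods: ⌈340/30⌉ = 12; penalty = 12 × 0.5% × £56,324.00 = £3,379.44
Interest: £56,324.00 × ((1 + 0.00025)^340 − 1) = £56,324.00 × 0.08870550… = £4,996.2486…
Total = £56,324.00 + £3,379.4400 + £4,996.2486… = £64,699.69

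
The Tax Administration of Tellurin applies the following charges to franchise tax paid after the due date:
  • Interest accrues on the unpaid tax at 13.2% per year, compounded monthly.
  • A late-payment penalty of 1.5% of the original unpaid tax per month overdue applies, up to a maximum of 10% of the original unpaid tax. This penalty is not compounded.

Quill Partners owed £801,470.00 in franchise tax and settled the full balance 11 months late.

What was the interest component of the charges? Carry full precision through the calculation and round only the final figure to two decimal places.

Interest (13.2%/yr ÷ 12 = 1.1%/month): £801,470.00 × ((1 + 0.011)^11 − 1) = £102,491.6003…

£102,491.60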